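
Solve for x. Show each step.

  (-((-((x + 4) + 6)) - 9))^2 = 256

Step 1. [(-((-((x + 4) + 6)) - 9))^2 = 256] √ both sides: 256 ≥ 0 gives two branches, so sqrt: -((-((x + 4) + 6)) - 9) = 16 or -16.
Step 2. [-((-((x + 4) + 6)) - 9) = 16 or -16] flip signs both sides ⇒ neg: (-((x + 4) + 6)) - 9 = -16 or 16.
Step 3. [(-((x + 4) + 6)) - 9 = -16 or 16] add 9: x sits inside (… - 9). So sub: -((x + 4) + 6) = -7 or 25.
Step 4. [-((x + 4) + 6) = -7 or 25] leading − — multiply by −1, so neg: (x + 4) + 6 = 7 or -25.
Step 5. [(x + 4) + 6 = 7 or -25] peel the +6: subtract 6 from each side. So sub: x + 4 = 1 or -31.
Step 6. [x + 4 = 1 or -31] subtract 4: x sits inside (… + 4). So sub: x = -3 or -35.

Answer: x ∈ {-35, -3}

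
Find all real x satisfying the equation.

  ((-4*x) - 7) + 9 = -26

Step 1. [((-4*x) - 7) + 9 = -26] +9 is outermost — subtract 9 both sides ⇒ sub: (-4*x) - 7 = -35.
Step 2. [(-4*x) - 7 = -35] 7 comes off first (add 7) ⇒ sub: -4*x = -28.
Step 3. [-4*x = -28] -4·(inner) — divide through by -4, so div: x = 7.

Answer: x ∈ {7}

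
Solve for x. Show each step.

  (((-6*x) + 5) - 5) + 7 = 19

Step 1. [(((-6*x) + 5) - 5) + 7 = 19] +7 is outermost — subtract 7 both sides, so sub: ((-6*x) + 5) - 5 = 12.
Step 2. [((-6*x) + 5) - 5 = 12] add 5: x sits inside (… - 5), so sub: (-6*x) + 5 = 17.
Step 3. [(-6*x) + 5 = 17] 5 comes off first (subtract 5), so sub: -6*x = 12.
Step 4. [-6*x = 12] LHS = -6·(…); ÷-6 both sides ⇒ div: x = -2.

Answer: x ∈ {-2}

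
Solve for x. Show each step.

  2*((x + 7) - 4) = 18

Step 1. [2*((x + 7) - 4) = 18] divide by the outer 2, so div: (x + 7) - 4 = 9.
Step 2. [(x + 7) - 4 = 9] the outer -4 inverts by adding 4, so sub: x + 7 = 13.
Step 3. [x + 7 = 13] 7 comes off first (subtract 7) ⇒ sub: x = 6.

Answer: x ∈ {6}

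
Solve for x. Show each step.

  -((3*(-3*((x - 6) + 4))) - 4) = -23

Step 1. [-((3*(-3*((x - 6) + 4))) - 4) = -23] LHS negated; negate both sides ⇒ neg: (3*(-3*((x - 6) + 4))) - 4 = 23.
Step 2. [(3*(-3*((x - 6) + 4))) - 4 = 23] -4 is outermost — add 4 both sides, so sub: 3*(-3*((x - 6) + 4)) = 27.
Step 3. [3*(-3*((x - 6) + 4)) = 27] leading coefficient 3: divide by 3, so div: -3*((x - 6) + 4) = 9.
Step 4. [-3*((x - 6) + 4) = 9] -3·(inner) — divide through by -3, so div: (x - 6) + 4 = -3.
Step 5. [(x - 6) + 4 = -3] 4 comes off first (subtract 4). So sub: x - 6 = -7.
Step 6. [x - 6 = -7] peel the -6: add 6 from each side, so sub: x = -1.

Answer: x ∈ {-1}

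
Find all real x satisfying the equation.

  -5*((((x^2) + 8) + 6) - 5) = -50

Step 1. [-5*((((x^2) + 8) + 6) - 5) = -50] LHS = -5·(…); ÷-5 both sides. So div: (((x^2) + 8) + 6) - 5 = 10.
Step 2. [(((x^2) + 8) + 6) - 5 = 10] 5 comes off first (add 5). So sub: ((x^2) + 8) + 6 = 15.
Step 3. [((x^2) + 8) + 6 = 15] the outer +6 inverts by subtracting 6 ⇒ sub: (x^2) + 8 = 9.
Step 4. [(x^2) + 8 = 9] peel the +8: subtract 8 from each side ⇒ sub: x^2 = 1.
Step 5. [x^2 = 1] √ both sides: 1 ≥ 0 gives two branches. So sqrt: x = 1 or -1.

Answer: x ∈ {-1, 1}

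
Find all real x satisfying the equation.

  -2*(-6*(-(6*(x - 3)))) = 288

Step 1. [-2*(-6*(-(6*(x - 3)))) = 288] -2 out front; divide by -2, so div: -6*(-(6*(x - 3))) = -144.
Step 2. [-6*(-(6*(x - 3))) = -144] LHS = -6·(…); ÷-6 both sides, so div: -(6*(x - 3)) = 24.
Step 3. [-(6*(x - 3)) = 24] flip signs both sides, so neg: 6*(x - 3) = -24.
Step 4. [6*(x - 3) = -24] LHS = 6·(…); ÷6 both sides, so div: x - 3 = -4.
Step 5. [x - 3 = -4] peel the -3: add 3 from each side. So sub: x = -1.

Answer: x ∈ {-1}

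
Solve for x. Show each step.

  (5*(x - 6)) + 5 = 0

Step 1. [(5*(x - 6)) + 5 = 0] the outer +5 inverts by subtracting 5 ⇒ sub: 5*(x - 6) = -5.
Step 2. [5*(x - 6) = -5] LHS = 5·(…); ÷5 both sides, so div: x - 6 = -1.
Step 3. [x - 6 = -1] -6 is outermost — add 6 both sides, so sub: x = 5.

Answer: x ∈ {5}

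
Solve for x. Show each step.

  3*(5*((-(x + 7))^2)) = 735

Step 1. [3*(5*((-(x + 7))^2)) = 735] divide by the outer 3, so div: 5*((-(x + 7))^2) = 245.
Step 2. [5*((-(x + 7))^2) = 245] leading coefficient 5: divide by 5 ⇒ div: (-(x + 7))^2 = 49.
Step 3. [(-(x + 7))^2 = 49] LHS squared, RHS 49 ≥ 0: apply √ (±). So sqrt: -(x + 7) = 7 or -7.
Step 4. [-(x + 7) = 7 or -7] LHS negated; negate both sides ⇒ neg: x + 7 = -7 or 7.
Step 5. [x + 7 = -7 or 7] the outer +7 inverts by subtracting 7, so sub: x = -14 or 0.

Answer: x ∈ {-14, 0}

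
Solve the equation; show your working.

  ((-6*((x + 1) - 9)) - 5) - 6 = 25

Step 1. [((-6*((x + 1) - 9)) - 5) - 6 = 25] 6 comes off first (add 6), so sub: (-6*((x + 1) - 9)) - 5 = 31.
Step 2. [(-6*((x + 1) - 9)) - 5 = 31] -5 is outermost — add 5 both sides ⇒ sub: -6*((x + 1) - 9) = 36.
Step 3. [-6*((x + 1) - 9) = 36] -6 out front; divide by -6 ⇒ div: (x + 1) - 9 = -6.
Step 4. [(x + 1) - 9 = -6] the outer -9 inverts by adding 9. So sub: x + 1 = 3.
Step 5. [x + 1 = 3] peel the +1: subtract 1 from each side, so sub: x = 2.

Answer: x ∈ {2}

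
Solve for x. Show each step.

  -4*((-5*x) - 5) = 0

Step 1. [-4*((-5*x) - 5) = 0] divide by the outer -4 ⇒ div: (-5*x) - 5 = 0.
Step 2. [(-5*x) - 5 = 0] -5 is outermost — add 5 both sides. So sub: -5*x = 5.
Step 3. [-5*x = 5] -5·(inner) — divide through by -5. So div: x = -1.

Answer: x ∈ {-1}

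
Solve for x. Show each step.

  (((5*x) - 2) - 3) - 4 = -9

Step 1. [(((5*x) - 2) - 3) - 4 = -9] the outer -4 inverts by adding 4. So sub: ((5*x) - 2) - 3 = -5.
Step 2. [((5*x) - 2) - 3 = -5] 3 comes off first (add 3), so sub: (5*x) - 2 = -2.
Step 3. [(5*x) - 2 = -2] the outer -2 inverts by adding 2. So sub: 5*x = 0.
Step 4. [5*x = 0] 5·(inner) — divide through by 5, so div: x = 0.

Answer: x ∈ {0}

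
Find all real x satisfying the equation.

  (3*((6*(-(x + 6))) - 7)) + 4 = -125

Step 1. [(3*((6*(-(x + 6))) - 7)) + 4 = -125] subtract 4: x sits inside (… + 4) ⇒ sub: 3*((6*(-(x + 6))) - 7) = -129.
Step 2. [3*((6*(-(x + 6))) - 7) = -129] 3 out front; divide by 3. So div: (6*(-(x + 6))) - 7 = -43.
Step 3. [(6*(-(x + 6))) - 7 = -43] 7 comes off first (add 7) ⇒ sub: 6*(-(x + 6)) = -36.
Step 4. [6*(-(x + 6)) = -36] 6·(inner) — divide through by 6, so div: -(x + 6) = -6.
Step 5. [-(x + 6) = -6] leading − — multiply by −1 ⇒ neg: x + 6 = 6.
Step 6. [x + 6 = 6] subtract 6: x sits inside (… + 6) ⇒ sub: x = 0.

Answer: x ∈ {0}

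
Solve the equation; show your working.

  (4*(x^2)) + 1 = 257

Step 1. [(4*(x^2)) + 1 = 257] 1 comes off first (subtract 1), so sub: 4*(x^2) = 256.
Step 2. [4*(x^2) = 256] 4 out front; divide by 4. So div: x^2 = 64.
Step 3. [x^2 = 64] 64 ≥ 0, LHS is (·)² — take ±√, so sqrt: x = 8 or -8.

Answer: x ∈ {-8, 8}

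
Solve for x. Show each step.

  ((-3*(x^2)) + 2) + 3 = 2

Step 1. [((-3*(x^2)) + 2) + 3 = 2] subtract 3: x sits inside (… + 3), so sub: (-3*(x^2)) + 2 = -1.
Step 2. [(-3*(x^2)) + 2 = -1] the outer +2 inverts by subtracting 2 ⇒ sub: -3*(x^2) = -3.
Step 3. [-3*(x^2) = -3] -3 out front; divide by -3, so div: x^2 = 1.
Step 4. [x^2 = 1] √ both sides: 1 ≥ 0 gives two branches. So sqrt: x = 1 or -1.

Answer: x ∈ {-1, 1}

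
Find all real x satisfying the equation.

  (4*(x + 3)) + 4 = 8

Step 1. [(4*(x + 3)) + 4 = 8] the outer +4 inverts by subtracting 4 ⇒ sub: 4*(x + 3) = 4.
Step 2. [4*(x + 3) = 4] divide by the outer 4 ⇒ div: x + 3 = 1.
Step 3. [x + 3 = 1] subtract 3: x sits inside (… + 3). So sub: x = -2.

Answer: x ∈ {-2}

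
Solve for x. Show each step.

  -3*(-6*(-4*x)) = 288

Step 1. [-3*(-6*(-4*x)) = 288] -3·(inner) — divide through by -3 ⇒ div: -6*(-4*x) = -96.
Step 2. [-6*(-4*x) = -96] -6·(inner) — divide through by -6 ⇒ div: -4*x = 16.
Step 3. [-4*x = 16] leading coefficient -4: divide by -4 ⇒ div: x = -4.

Answer: x ∈ {-4}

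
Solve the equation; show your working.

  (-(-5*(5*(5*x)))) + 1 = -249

Step 1. [(-(-5*(5*(5*x)))) + 1 = -249] the outer +1 inverts by subtracting 1. So sub: -(-5*(5*(5*x))) = -250.
Step 2. [-(-5*(5*(5*x))) = -250] leading − — multiply by −1. So neg: -5*(5*(5*x)) = 250.
Step 3. [-5*(5*(5*x)) = 250] -5·(inner) — divide through by -5, so div: 5*(5*x) = -50.
Step 4. [5*(5*x) = -50] LHS = 5·(…); ÷5 both sides, so div: 5*x = -10.
Step 5. [5*x = -10] 5·(inner) — divide through by 5, so div: x = -2.

Answer: x ∈ {-2}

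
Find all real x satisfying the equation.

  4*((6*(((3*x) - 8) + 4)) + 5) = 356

Step 1. [4*((6*(((3*x) - 8) + 4)) + 5) = 356] 4 out front; divide by 4, so div: (6*(((3*x) - 8) + 4)) + 5 = 89.
Step 2. [(6*(((3*x) - 8) + 4)) + 5 = 89] 5 comes off first (subtract 5), so sub: 6*(((3*x) - 8) + 4) = 84.
Step 3. [6*(((3*x) - 8) + 4) = 84] LHS = 6·(…); ÷6 both sides, so div: ((3*x) - 8) + 4 = 14.
Step 4. [((3*x) - 8) + 4 = 14] peel the +4: subtract 4 from each side ⇒ sub: (3*x) - 8 = 10.
Step 5. [(3*x) - 8 = 10] add 8: x sits inside (… - 8), so sub: 3*x = 18.
Step 6. [3*x = 18] LHS = 3·(…); ÷3 both sides. So div: x = 6.

Answer: x ∈ {6}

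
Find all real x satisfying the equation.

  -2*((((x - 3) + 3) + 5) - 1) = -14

Step 1. [-2*((((x - 3) + 3) + 5) - 1) = -14] leading coefficient -2: divide by -2. So div: (((x - 3) + 3) + 5) - 1 = 7.
Step 2. [(((x - 3) + 3) + 5) - 1 = 7] 1 comes off first (add 1), so sub: ((x - 3) + 3) + 5 = 8.
Step 3. [((x - 3) + 3) + 5 = 8] subtract 5: x sits inside (… + 5). So sub: (x - 3) + 3 = 3.
Step 4. [(x - 3) + 3 = 3] subtract 3: x sits inside (… + 3) ⇒ sub: x - 3 = 0.
Step 5. [x - 3 = 0] -3 is outermost — add 3 both sides, so sub: x = 3.

Answer: x ∈ {3}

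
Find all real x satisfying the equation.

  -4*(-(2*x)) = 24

Step 1. [-4*(-(2*x)) = 24] LHS = -4·(…); ÷-4 both sides, so div: -(2*x) = -6.
Step 2. [-(2*x) = -6] leading − — multiply by −1. So neg: 2*x = 6.
Step 3. [2*x = 6] 2 out front; divide by 2. So div: x = 3.

Answer: x ∈ {3}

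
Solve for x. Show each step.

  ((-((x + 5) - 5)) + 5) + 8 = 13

Step 1. [((-((x + 5) - 5)) + 5) + 8 = 13] peel the +8: subtract 8 from each side. So sub: (-((x + 5) - 5)) + 5 = 5.
Step 2. [(-((x + 5) - 5)) + 5 = 5] the outer +5 inverts by subtracting 5. So sub: -((x + 5) - 5) = 0.
Step 3. [-((x + 5) - 5) = 0] flip signs both sides ⇒ neg: (x + 5) - 5 = 0.
Step 4. [(x + 5) - 5 = 0] peel the -5: add 5 from each side. So sub: x + 5 = 5.
Step 5. [x + 5 = 5] 5 comes off first (subtract 5) ⇒ sub: x = 0.

Answer: x ∈ {0}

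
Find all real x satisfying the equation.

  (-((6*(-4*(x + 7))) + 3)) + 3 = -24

Step 1. [(-((6*(-4*(x + 7))) + 3)) + 3 = -24] +3 is outermost — subtract 3 both sides, so sub: -((6*(-4*(x + 7))) + 3) = -27.
Step 2. [-((6*(-4*(x + 7))) + 3) = -27] flip signs both sides. So neg: (6*(-4*(x + 7))) + 3 = 27.
Step 3. [(6*(-4*(x + 7))) + 3 = 27] peel the +3: subtract 3 from each side ⇒ sub: 6*(-4*(x + 7)) = 24.
Step 4. [6*(-4*(x + 7)) = 24] divide by the outer 6 ⇒ div: -4*(x + 7) = 4.
Step 5. [-4*(x + 7) = 4] LHS = -4·(…); ÷-4 both sides. So div: x + 7 = -1.
Step 6. [x + 7 = -1] 7 comes off first (subtract 7), so sub: x = -8.

Answer: x ∈ {-8}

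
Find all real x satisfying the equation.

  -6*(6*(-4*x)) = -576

Step 1. [-6*(6*(-4*x)) = -576] divide by the outer -6. So div: 6*(-4*x) = 96.
Step 2. [6*(-4*x) = 96] 6·(inner) — divide through by 6 ⇒ div: -4*x = 16.
Step 3. [-4*x = 16] leading coefficient -4: divide by -4. So div: x = -4.

Answer: x ∈ {-4}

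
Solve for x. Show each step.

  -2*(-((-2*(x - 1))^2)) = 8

Step 1. [-2*(-((-2*(x - 1))^2)) = 8] leading coefficient -2: divide by -2 ⇒ div: -((-2*(x - 1))^2) = -4.
Step 2. [-((-2*(x - 1))^2) = -4] leading − — multiply by −1. So neg: (-2*(x - 1))^2 = 4.
Step 3. [(-2*(x - 1))^2 = 4] √ both sides: 4 ≥ 0 gives two branches, so sqrt: -2*(x - 1) = 2 or -2.
Step 4. [-2*(x - 1) = 2 or -2] -2 out front; divide by -2, so div: x - 1 = -1 or 1.
Step 5. [x - 1 = -1 or 1] the outer -1 inverts by adding 1. So sub: x = 0 or 2.

Answer: x ∈ {0, 2}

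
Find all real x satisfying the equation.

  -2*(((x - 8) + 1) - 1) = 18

Step 1. [-2*(((x - 8) + 1) - 1) = 18] LHS = -2·(…); ÷-2 both sides. So div: ((x - 8) + 1) - 1 = -9.
Step 2. [((x - 8) + 1) - 1 = -9] peel the -1: add 1 from each side ⇒ sub: (x - 8) + 1 = -8.
Step 3. [(x - 8) + 1 = -8] 1 comes off first (subtract 1) ⇒ sub: x - 8 = -9.
Step 4. [x - 8 = -9] 8 comes off first (add 8), so sub: x = -1.

Answer: x ∈ {-1}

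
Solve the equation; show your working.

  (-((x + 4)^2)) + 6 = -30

Step 1. [(-((x + 4)^2)) + 6 = -30] subtract 6: x sits inside (… + 6). So sub: -((x + 4)^2) = -36.
Step 2. [-((x + 4)^2) = -36] flip signs both sides, so neg: (x + 4)^2 = 36.
Step 3. [(x + 4)^2 = 36] LHS squared, RHS 36 ≥ 0: apply √ (±), so sqrt: x + 4 = 6 or -6.
Step 4. [x + 4 = 6 or -6] subtract 4: x sits inside (… + 4) ⇒ sub: x = 2 or -10.

Answer: x ∈ {-10, 2}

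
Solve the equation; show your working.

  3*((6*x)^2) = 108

Step 1. [3*((6*x)^2) = 108] 3·(inner) — divide through by 3, so div: (6*x)^2 = 36.
Step 2. [(6*x)^2 = 36] √ both sides: 36 ≥ 0 gives two branches ⇒ sqrt: 6*x = 6 or -6.
Step 3. [6*x = 6 or -6] LHS = 6·(…); ÷6 both sides, so div: x = 1 or -1.

Answer: x ∈ {-1, 1}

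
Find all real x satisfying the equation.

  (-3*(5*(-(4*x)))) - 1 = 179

Step 1. [(-3*(5*(-(4*x)))) - 1 = 179] the outer -1 inverts by adding 1, so sub: -3*(5*(-(4*x))) = 180.
Step 2. [-3*(5*(-(4*x))) = 180] -3 out front; divide by -3, so div: 5*(-(4*x)) = -60.
Step 3. [5*(-(4*x)) = -60] leading coefficient 5: divide by 5, so div: -(4*x) = -12.
Step 4. [-(4*x) = -12] LHS negated; negate both sides ⇒ neg: 4*x = 12.
Step 5. [4*x = 12] 4 out front; divide by 4, so div: x = 3.

Answer: x ∈ {3}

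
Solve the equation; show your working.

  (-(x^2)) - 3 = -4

Step 1. [(-(x^2)) - 3 = -4] peel the -3: add 3 from each side. So sub: -(x^2) = -1.
Step 2. [-(x^2) = -1] leading − — multiply by −1. So neg: x^2 = 1.
Step 3. [x^2 = 1] √ both sides: 1 ≥ 0 gives two branches, so sqrt: x = 1 or -1.

Answer: x ∈ {-1, 1}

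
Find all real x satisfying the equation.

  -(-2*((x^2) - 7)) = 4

Step 1. [-(-2*((x^2) - 7)) = 4] LHS negated; negate both sides, so neg: -2*((x^2) - 7) = -4.
Step 2. [-2*((x^2) - 7) = -4] LHS = -2·(…); ÷-2 both sides. So div: (x^2) - 7 = 2.
Step 3. [(x^2) - 7 = 2] peel the -7: add 7 from each side, so sub: x^2 = 9.
Step 4. [x^2 = 9] LHS squared, RHS 9 ≥ 0: apply √ (±) ⇒ sqrt: x = 3 or -3.

Answer: x ∈ {-3, 3}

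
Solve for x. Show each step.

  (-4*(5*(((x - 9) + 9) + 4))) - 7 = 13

Step 1. [(-4*(5*(((x - 9) + 9) + 4))) - 7 = 13] add 7: x sits inside (… - 7) ⇒ sub: -4*(5*(((x - 9) + 9) + 4)) = 20.
Step 2. [-4*(5*(((x - 9) + 9) + 4)) = 20] -4·(inner) — divide through by -4, so div: 5*(((x - 9) + 9) + 4) = -5.
Step 3. [5*(((x - 9) + 9) + 4) = -5] 5 out front; divide by 5, so div: ((x - 9) + 9) + 4 = -1.
Step 4. [((x - 9) + 9) + 4 = -1] the outer +4 inverts by subtracting 4, so sub: (x - 9) + 9 = -5.
Step 5. [(x - 9) + 9 = -5] subtract 9: x sits inside (… + 9), so sub: x - 9 = -14.
Step 6. [x - 9 = -14] the outer -9 inverts by adding 9, so sub: x = -5.

Answer: x ∈ {-5}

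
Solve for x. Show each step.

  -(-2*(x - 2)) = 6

Step 1. [-(-2*(x - 2)) = 6] flip signs both sides ⇒ neg: -2*(x - 2) = -6.
Step 2. [-2*(x - 2) = -6] leading coefficient -2: divide by -2. So div: x - 2 = 3.
Step 3. [x - 2 = 3] -2 is outermost — add 2 both sides ⇒ sub: x = 5.

Answer: x ∈ {5}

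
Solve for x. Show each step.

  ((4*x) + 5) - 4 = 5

Step 1. [((4*x) + 5) - 4 = 5] peel the -4: add 4 from each side. So sub: (4*x) + 5 = 9.
Step 2. [(4*x) + 5 = 9] the outer +5 inverts by subtracting 5. So sub: 4*x = 4.
Step 3. [4*x = 4] divide by the outer 4, so div: x = 1.

Answer: x ∈ {1}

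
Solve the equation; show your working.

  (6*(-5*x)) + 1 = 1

Step 1. [(6*(-5*x)) + 1 = 1] subtract 1: x sits inside (… + 1) ⇒ sub: 6*(-5*x) = 0.
Step 2. [6*(-5*x) = 0] divide by the outer 6. So div: -5*x = 0.
Step 3. [-5*x = 0] leading coefficient -5: divide by -5. So div: x = 0.

Answer: x ∈ {0}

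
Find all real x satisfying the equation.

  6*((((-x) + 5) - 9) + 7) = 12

Step 1. [6*((((-x) + 5) - 9) + 7) = 12] divide by the outer 6. So div: (((-x) + 5) - 9) + 7 = 2.
Step 2. [(((-x) + 5) - 9) + 7 = 2] 7 comes off first (subtract 7) ⇒ sub: ((-x) + 5) - 9 = -5.
Step 3. [((-x) + 5) - 9 = -5] -9 is outermost — add 9 both sides ⇒ sub: (-x) + 5 = 4.
Step 4. [(-x) + 5 = 4] 5 comes off first (subtract 5), so sub: -x = -1.
Step 5. [-x = -1] flip signs both sides ⇒ neg: x = 1.

Answer: x ∈ {1}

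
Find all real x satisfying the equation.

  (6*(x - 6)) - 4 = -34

Step 1. [(6*(x - 6)) - 4 = -34] -4 is outermost — add 4 both sides. So sub: 6*(x - 6) = -30.
Step 2. [6*(x - 6) = -30] 6 out front; divide by 6 ⇒ div: x - 6 = -5.
Step 3. [x - 6 = -5] peel the -6: add 6 from each side. So sub: x = 1.

Answer: x ∈ {1}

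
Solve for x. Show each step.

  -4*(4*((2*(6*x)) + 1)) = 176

Step 1. [-4*(4*((2*(6*x)) + 1)) = 176] leading coefficient -4: divide by -4. So div: 4*((2*(6*x)) + 1) = -44.
Step 2. [4*((2*(6*x)) + 1) = -44] 4·(inner) — divide through by 4, so div: (2*(6*x)) + 1 = -11.
Step 3. [(2*(6*x)) + 1 = -11] peel the +1: subtract 1 from each side ⇒ sub: 2*(6*x) = -12.
Step 4. [2*(6*x) = -12] divide by the outer 2, so div: 6*x = -6.
Step 5. [6*x = -6] 6 out front; divide by 6. So div: x = -1.

Answer: x ∈ {-1}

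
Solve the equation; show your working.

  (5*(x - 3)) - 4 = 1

Step 1. [(5*(x - 3)) - 4 = 1] add 4: x sits inside (… - 4). So sub: 5*(x - 3) = 5.
Step 2. [5*(x - 3) = 5] LHS = 5·(…); ÷5 both sides. So div: x - 3 = 1.
Step 3. [x - 3 = 1] 3 comes off first (add 3) ⇒ sub: x = 4.

Answer: x ∈ {4}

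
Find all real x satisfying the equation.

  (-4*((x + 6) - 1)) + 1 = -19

Step 1. [(-4*((x + 6) - 1)) + 1 = -19] the outer +1 inverts by subtracting 1. So sub: -4*((x + 6) - 1) = -20.
Step 2. [-4*((x + 6) - 1) = -20] LHS = -4·(…); ÷-4 both sides ⇒ div: (x + 6) - 1 = 5.
Step 3. [(x + 6) - 1 = 5] 1 comes off first (add 1) ⇒ sub: x + 6 = 6.
Step 4. [x + 6 = 6] subtract 6: x sits inside (… + 6). So sub: x = 0.

Answer: x ∈ {0}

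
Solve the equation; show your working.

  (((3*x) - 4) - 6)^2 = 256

Step 1. [(((3*x) - 4) - 6)^2 = 256] √ both sides: 256 ≥ 0 gives two branches. So sqrt: ((3*x) - 4) - 6 = 16 or -16.
Step 2. [((3*x) - 4) - 6 = 16 or -16] add 6: x sits inside (… - 6) ⇒ sub: (3*x) - 4 = 22 or -10.
Step 3. [(3*x) - 4 = 22 or -10] peel the -4: add 4 from each side ⇒ sub: 3*x = 26 or -6.
Step 4. [3*x = 26 or -6] leading coefficient 3: divide by 3, so div: x = 26/3 or -2.

Answer: x ∈ {-2, 26/3}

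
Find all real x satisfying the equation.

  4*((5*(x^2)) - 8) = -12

Step 1. [4*((5*(x^2)) - 8) = -12] LHS = 4·(…); ÷4 both sides ⇒ div: (5*(x^2)) - 8 = -3.
Step 2. [(5*(x^2)) - 8 = -3] add 8: x sits inside (… - 8) ⇒ sub: 5*(x^2) = 5.
Step 3. [5*(x^2) = 5] LHS = 5·(…); ÷5 both sides, so div: x^2 = 1.
Step 4. [x^2 = 1] √ both sides: 1 ≥ 0 gives two branches. So sqrt: x = 1 or -1.

Answer: x ∈ {-1, 1}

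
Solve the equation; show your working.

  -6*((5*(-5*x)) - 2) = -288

Step 1. [-6*((5*(-5*x)) - 2) = -288] -6·(inner) — divide through by -6, so div: (5*(-5*x)) - 2 = 48.
Step 2. [(5*(-5*x)) - 2 = 48] add 2: x sits inside (… - 2), so sub: 5*(-5*x) = 50.
Step 3. [5*(-5*x) = 50] 5 out front; divide by 5 ⇒ div: -5*x = 10.
Step 4. [-5*x = 10] -5 out front; divide by -5 ⇒ div: x = -2.

Answer: x ∈ {-2}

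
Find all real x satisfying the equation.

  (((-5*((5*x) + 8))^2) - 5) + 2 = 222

Step 1. [(((-5*((5*x) + 8))^2) - 5) + 2 = 222] subtract 2: x sits inside (… + 2). So sub: ((-5*((5*x) + 8))^2) - 5 = 220.
Step 2. [((-5*((5*x) + 8))^2) - 5 = 220] -5 is outermost — add 5 both sides, so sub: (-5*((5*x) + 8))^2 = 225.
Step 3. [(-5*((5*x) + 8))^2 = 225] √ both sides: 225 ≥ 0 gives two branches. So sqrt: -5*((5*x) + 8) = 15 or -15.
Step 4. [-5*((5*x) + 8) = 15 or -15] -5 out front; divide by -5. So div: (5*x) + 8 = -3 or 3.
Step 5. [(5*x) + 8 = -3 or 3] +8 is outermost — subtract 8 both sides. So sub: 5*x = -11 or -5.
Step 6. [5*x = -11 or -5] LHS = 5·(…); ÷5 both sides. So div: x = -11/5 or -1.

Answer: x ∈ {-11/5, -1}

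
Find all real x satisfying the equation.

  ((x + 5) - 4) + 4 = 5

Step 1. [((x + 5) - 4) + 4 = 5] 4 comes off first (subtract 4) ⇒ sub: (x + 5) - 4 = 1.
Step 2. [(x + 5) - 4 = 1] peel the -4: add 4 from each side, so sub: x + 5 = 5.
Step 3. [x + 5 = 5] 5 comes off first (subtract 5) ⇒ sub: x = 0.

Answer: x ∈ {0}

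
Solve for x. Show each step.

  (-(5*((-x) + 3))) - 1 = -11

Step 1. [(-(5*((-x) + 3))) - 1 = -11] the outer -1 inverts by adding 1. So sub: -(5*((-x) + 3)) = -10.
Step 2. [-(5*((-x) + 3)) = -10] leading − — multiply by −1, so neg: 5*((-x) + 3) = 10.
Step 3. [5*((-x) + 3) = 10] leading coefficient 5: divide by 5. So div: (-x) + 3 = 2.
Step 4. [(-x) + 3 = 2] subtract 3: x sits inside (… + 3). So sub: -x = -1.
Step 5. [-x = -1] flip signs both sides, so neg: x = 1.

Answer: x ∈ {1}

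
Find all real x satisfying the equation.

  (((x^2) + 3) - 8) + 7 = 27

Step 1. [(((x^2) + 3) - 8) + 7 = 27] subtract 7: x sits inside (… + 7), so sub: ((x^2) + 3) - 8 = 20.
Step 2. [((x^2) + 3) - 8 = 20] -8 is outermost — add 8 both sides, so sub: (x^2) + 3 = 28.
Step 3. [(x^2) + 3 = 28] peel the +3: subtract 3 from each side. So sub: x^2 = 25.
Step 4. [x^2 = 25] √ both sides: 25 ≥ 0 gives two branches, so sqrt: x = 5 or -5.

Answer: x ∈ {-5, 5}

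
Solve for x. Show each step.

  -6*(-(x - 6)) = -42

Step 1. [-6*(-(x - 6)) = -42] LHS = -6·(…); ÷-6 both sides ⇒ div: -(x - 6) = 7.
Step 2. [-(x - 6) = 7] flip signs both sides, so neg: x - 6 = -7.
Step 3. [x - 6 = -7] peel the -6: add 6 from each side, so sub: x = -1.

Answer: x ∈ {-1}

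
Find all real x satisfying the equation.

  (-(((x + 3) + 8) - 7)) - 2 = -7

Step 1. [(-(((x + 3) + 8) - 7)) - 2 = -7] peel the -2: add 2 from each side. So sub: -(((x + 3) + 8) - 7) = -5.
Step 2. [-(((x + 3) + 8) - 7) = -5] LHS negated; negate both sides. So neg: ((x + 3) + 8) - 7 = 5.
Step 3. [((x + 3) + 8) - 7 = 5] 7 comes off first (add 7). So sub: (x + 3) + 8 = 12.
Step 4. [(x + 3) + 8 = 12] the outer +8 inverts by subtracting 8 ⇒ sub: x + 3 = 4.
Step 5. [x + 3 = 4] 3 comes off first (subtract 3) ⇒ sub: x = 1.

Answer: x ∈ {1}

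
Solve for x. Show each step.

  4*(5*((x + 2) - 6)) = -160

Step 1. [4*(5*((x + 2) - 6)) = -160] leading coefficient 4: divide by 4, so div: 5*((x + 2) - 6) = -40.
Step 2. [5*((x + 2) - 6) = -40] LHS = 5·(…); ÷5 both sides ⇒ div: (x + 2) - 6 = -8.
Step 3. [(x + 2) - 6 = -8] -6 is outermost — add 6 both sides, so sub: x + 2 = -2.
Step 4. [x + 2 = -2] 2 comes off first (subtract 2) ⇒ sub: x = -4.

Answer: x ∈ {-4}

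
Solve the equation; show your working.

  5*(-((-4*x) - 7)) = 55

Step 1. [5*(-((-4*x) - 7)) = 55] 5·(inner) — divide through by 5 ⇒ div: -((-4*x) - 7) = 11.
Step 2. [-((-4*x) - 7) = 11] leading − — multiply by −1 ⇒ neg: (-4*x) - 7 = -11.
Step 3. [(-4*x) - 7 = -11] the outer -7 inverts by adding 7, so sub: -4*x = -4.
Step 4. [-4*x = -4] LHS = -4·(…); ÷-4 both sides ⇒ div: x = 1.

Answer: x ∈ {1}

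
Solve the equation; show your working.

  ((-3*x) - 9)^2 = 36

Step 1. [((-3*x) - 9)^2 = 36] √ both sides: 36 ≥ 0 gives two branches, so sqrt: (-3*x) - 9 = 6 or -6.
Step 2. [(-3*x) - 9 = 6 or -6] -3 divides every term; factor it out ⇒ factor: x + 3 = -2 or 2.
Step 3. [x + 3 = -2 or 2] peel the +3: subtract 3 from each side ⇒ sub: x = -5 or -1.

Answer: x ∈ {-5, -1}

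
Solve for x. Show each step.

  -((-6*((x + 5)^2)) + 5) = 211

Step 1. [-((-6*((x + 5)^2)) + 5) = 211] LHS negated; negate both sides ⇒ neg: (-6*((x + 5)^2)) + 5 = -211.
Step 2. [(-6*((x + 5)^2)) + 5 = -211] +5 is outermost — subtract 5 both sides. So sub: -6*((x + 5)^2) = -216.
Step 3. [-6*((x + 5)^2) = -216] divide by the outer -6. So div: (x + 5)^2 = 36.
Step 4. [(x + 5)^2 = 36] LHS squared, RHS 36 ≥ 0: apply √ (±), so sqrt: x + 5 = 6 or -6.
Step 5. [x + 5 = 6 or -6] +5 is outermost — subtract 5 both sides. So sub: x = 1 or -11.

Answer: x ∈ {-11, 1}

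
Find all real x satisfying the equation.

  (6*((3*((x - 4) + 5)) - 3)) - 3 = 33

Step 1. [(6*((3*((x - 4) + 5)) - 3)) - 3 = 33] add 3: x sits inside (… - 3). So sub: 6*((3*((x - 4) + 5)) - 3) = 36.
Step 2. [6*((3*((x - 4) + 5)) - 3) = 36] LHS = 6·(…); ÷6 both sides, so div: (3*((x - 4) + 5)) - 3 = 6.
Step 3. [(3*((x - 4) + 5)) - 3 = 6] peel the -3: add 3 from each side. So sub: 3*((x - 4) + 5) = 9.
Step 4. [3*((x - 4) + 5) = 9] divide by the outer 3 ⇒ div: (x - 4) + 5 = 3.
Step 5. [(x - 4) + 5 = 3] +5 is outermost — subtract 5 both sides. So sub: x - 4 = -2.
Step 6. [x - 4 = -2] peel the -4: add 4 from each side, so sub: x = 2.

Answer: x ∈ {2}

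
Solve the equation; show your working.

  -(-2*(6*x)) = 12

Step 1. [-(-2*(6*x)) = 12] leading − — multiply by −1, so neg: -2*(6*x) = -12.
Step 2. [-2*(6*x) = -12] -2 out front; divide by -2, so div: 6*x = 6.
Step 3. [6*x = 6] leading coefficient 6: divide by 6. So div: x = 1.

Answer: x ∈ {1}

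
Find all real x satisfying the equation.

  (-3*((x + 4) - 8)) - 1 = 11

Step 1. [(-3*((x + 4) - 8)) - 1 = 11] peel the -1: add 1 from each side ⇒ sub: -3*((x + 4) - 8) = 12.
Step 2. [-3*((x + 4) - 8) = 12] -3·(inner) — divide through by -3 ⇒ div: (x + 4) - 8 = -4.
Step 3. [(x + 4) - 8 = -4] -8 is outermost — add 8 both sides. So sub: x + 4 = 4.
Step 4. [x + 4 = 4] 4 comes off first (subtract 4). So sub: x = 0.

Answer: x ∈ {0}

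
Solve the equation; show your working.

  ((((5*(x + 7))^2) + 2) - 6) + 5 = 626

Step 1. [((((5*(x + 7))^2) + 2) - 6) + 5 = 626] subtract 5: x sits inside (… + 5). So sub: (((5*(x + 7))^2) + 2) - 6 = 621.
Step 2. [(((5*(x + 7))^2) + 2) - 6 = 621] 6 comes off first (add 6) ⇒ sub: ((5*(x + 7))^2) + 2 = 627.
Step 3. [((5*(x + 7))^2) + 2 = 627] 2 comes off first (subtract 2). So sub: (5*(x + 7))^2 = 625.
Step 4. [(5*(x + 7))^2 = 625] √ both sides: 625 ≥ 0 gives two branches ⇒ sqrt: 5*(x + 7) = 25 or -25.
Step 5. [5*(x + 7) = 25 or -25] 5·(inner) — divide through by 5 ⇒ div: x + 7 = 5 or -5.
Step 6. [x + 7 = 5 or -5] peel the +7: subtract 7 from each side, so sub: x = -2 or -12.

Answer: x ∈ {-12, -2}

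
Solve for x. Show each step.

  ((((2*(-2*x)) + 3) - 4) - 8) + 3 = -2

Step 1. [((((2*(-2*x)) + 3) - 4) - 8) + 3 = -2] subtract 3: x sits inside (… + 3), so sub: (((2*(-2*x)) + 3) - 4) - 8 = -5.
Step 2. [(((2*(-2*x)) + 3) - 4) - 8 = -5] peel the -8: add 8 from each side ⇒ sub: ((2*(-2*x)) + 3) - 4 = 3.
Step 3. [((2*(-2*x)) + 3) - 4 = 3] 4 comes off first (add 4), so sub: (2*(-2*x)) + 3 = 7.
Step 4. [(2*(-2*x)) + 3 = 7] the outer +3 inverts by subtracting 3 ⇒ sub: 2*(-2*x) = 4.
Step 5. [2*(-2*x) = 4] 2·(inner) — divide through by 2. So div: -2*x = 2.
Step 6. [-2*x = 2] -2·(inner) — divide through by -2. So div: x = -1.

Answer: x ∈ {-1}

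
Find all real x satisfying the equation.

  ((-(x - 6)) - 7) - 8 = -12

Step 1. [((-(x - 6)) - 7) - 8 = -12] the outer -8 inverts by adding 8 ⇒ sub: (-(x - 6)) - 7 = -4.
Step 2. [(-(x - 6)) - 7 = -4] peel the -7: add 7 from each side. So sub: -(x - 6) = 3.
Step 3. [-(x - 6) = 3] leading − — multiply by −1 ⇒ neg: x - 6 = -3.
Step 4. [x - 6 = -3] peel the -6: add 6 from each side ⇒ sub: x = 3.

Answer: x ∈ {3}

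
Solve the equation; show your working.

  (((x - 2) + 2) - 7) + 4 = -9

Step 1. [(((x - 2) + 2) - 7) + 4 = -9] 4 comes off first (subtract 4) ⇒ sub: ((x - 2) + 2) - 7 = -13.
Step 2. [((x - 2) + 2) - 7 = -13] add 7: x sits inside (… - 7) ⇒ sub: (x - 2) + 2 = -6.
Step 3. [(x - 2) + 2 = -6] 2 comes off first (subtract 2). So sub: x - 2 = -8.
Step 4. [x - 2 = -8] the outer -2 inverts by adding 2 ⇒ sub: x = -6.

Answer: x ∈ {-6}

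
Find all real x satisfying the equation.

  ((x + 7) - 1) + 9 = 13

Step 1. [((x + 7) - 1) + 9 = 13] subtract 9: x sits inside (… + 9). So sub: (x + 7) - 1 = 4.
Step 2. [(x + 7) - 1 = 4] -1 is outermost — add 1 both sides. So sub: x + 7 = 5.
Step 3. [x + 7 = 5] peel the +7: subtract 7 from each side. So sub: x = -2.

Answer: x ∈ {-2}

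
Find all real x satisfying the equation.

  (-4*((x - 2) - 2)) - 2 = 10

Step 1. [(-4*((x - 2) - 2)) - 2 = 10] 2 comes off first (add 2), so sub: -4*((x - 2) - 2) = 12.
Step 2. [-4*((x - 2) - 2) = 12] leading coefficient -4: divide by -4. So div: (x - 2) - 2 = -3.
Step 3. [(x - 2) - 2 = -3] the outer -2 inverts by adding 2. So sub: x - 2 = -1.
Step 4. [x - 2 = -1] the outer -2 inverts by adding 2. So sub: x = 1.

Answer: x ∈ {1}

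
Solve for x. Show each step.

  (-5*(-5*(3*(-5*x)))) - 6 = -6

Step 1. [(-5*(-5*(3*(-5*x)))) - 6 = -6] peel the -6: add 6 from each side ⇒ sub: -5*(-5*(3*(-5*x))) = 0.
Step 2. [-5*(-5*(3*(-5*x))) = 0] -5 out front; divide by -5. So div: -5*(3*(-5*x)) = 0.
Step 3. [-5*(3*(-5*x)) = 0] divide by the outer -5. So div: 3*(-5*x) = 0.
Step 4. [3*(-5*x) = 0] divide by the outer 3 ⇒ div: -5*x = 0.
Step 5. [-5*x = 0] leading coefficient -5: divide by -5. So div: x = 0.

Answer: x ∈ {0}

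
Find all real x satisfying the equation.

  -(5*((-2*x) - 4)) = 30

Step 1. [-(5*((-2*x) - 4)) = 30] LHS negated; negate both sides ⇒ neg: 5*((-2*x) - 4) = -30.
Step 2. [5*((-2*x) - 4) = -30] 5·(inner) — divide through by 5 ⇒ div: (-2*x) - 4 = -6.
Step 3. [(-2*x) - 4 = -6] add 4: x sits inside (… - 4). So sub: -2*x = -2.
Step 4. [-2*x = -2] divide by the outer -2, so div: x = 1.

Answer: x ∈ {1}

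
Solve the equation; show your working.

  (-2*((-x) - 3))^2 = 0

Step 1. [(-2*((-x) - 3))^2 = 0] √ both sides: 0 ≥ 0 gives two branches, so sqrt: -2*((-x) - 3) = 0.
Step 2. [-2*((-x) - 3) = 0] LHS = -2·(…); ÷-2 both sides ⇒ div: (-x) - 3 = 0.
Step 3. [(-x) - 3 = 0] the outer -3 inverts by adding 3, so sub: -x = 3.
Step 4. [-x = 3] flip signs both sides ⇒ neg: x = -3.

Answer: x ∈ {-3}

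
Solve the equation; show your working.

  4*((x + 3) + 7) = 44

Step 1. [4*((x + 3) + 7) = 44] 4 out front; divide by 4, so div: (x + 3) + 7 = 11.
Step 2. [(x + 3) + 7 = 11] subtract 7: x sits inside (… + 7) ⇒ sub: x + 3 = 4.
Step 3. [x + 3 = 4] 3 comes off first (subtract 3). So sub: x = 1.

Answer: x ∈ {1}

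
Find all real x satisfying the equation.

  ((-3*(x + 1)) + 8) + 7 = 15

Step 1. [((-3*(x + 1)) + 8) + 7 = 15] peel the +7: subtract 7 from each side ⇒ sub: (-3*(x + 1)) + 8 = 8.
Step 2. [(-3*(x + 1)) + 8 = 8] the outer +8 inverts by subtracting 8. So sub: -3*(x + 1) = 0.
Step 3. [-3*(x + 1) = 0] leading coefficient -3: divide by -3, so div: x + 1 = 0.
Step 4. [x + 1 = 0] peel the +1: subtract 1 from each side, so sub: x = -1.

Answer: x ∈ {-1}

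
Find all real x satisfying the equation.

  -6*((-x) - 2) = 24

Step 1. [-6*((-x) - 2) = 24] -6·(inner) — divide through by -6 ⇒ div: (-x) - 2 = -4.
Step 2. [(-x) - 2 = -4] peel the -2: add 2 from each side. So sub: -x = -2.
Step 3. [-x = -2] flip signs both sides. So neg: x = 2.

Answer: x ∈ {2}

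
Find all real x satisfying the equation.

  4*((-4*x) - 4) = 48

Step 1. [4*((-4*x) - 4) = 48] 4·(inner) — divide through by 4 ⇒ div: (-4*x) - 4 = 12.
Step 2. [(-4*x) - 4 = 12] -4 | LHS and -4 | 12: pull -4 out. So factor: x + 1 = -3.
Step 3. [x + 1 = -3] peel the +1: subtract 1 from each side. So sub: x = -4.

Answer: x ∈ {-4}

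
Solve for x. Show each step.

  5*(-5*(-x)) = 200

Step 1. [5*(-5*(-x)) = 200] divide by the outer 5, so div: -5*(-x) = 40.
Step 2. [-5*(-x) = 40] LHS = -5·(…); ÷-5 both sides. So div: -x = -8.
Step 3. [-x = -8] LHS negated; negate both sides, so neg: x = 8.

Answer: x ∈ {8}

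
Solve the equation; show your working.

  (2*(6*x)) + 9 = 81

Step 1. [(2*(6*x)) + 9 = 81] +9 is outermost — subtract 9 both sides, so sub: 2*(6*x) = 72.
Step 2. [2*(6*x) = 72] LHS = 2·(…); ÷2 both sides ⇒ div: 6*x = 36.
Step 3. [6*x = 36] leading coefficient 6: divide by 6. So div: x = 6.

Answer: x ∈ {6}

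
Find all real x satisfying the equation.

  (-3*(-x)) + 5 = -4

Step 1. [(-3*(-x)) + 5 = -4] subtract 5: x sits inside (… + 5). So sub: -3*(-x) = -9.
Step 2. [-3*(-x) = -9] -3·(inner) — divide through by -3 ⇒ div: -x = 3.
Step 3. [-x = 3] flip signs both sides, so neg: x = -3.

Answer: x ∈ {-3}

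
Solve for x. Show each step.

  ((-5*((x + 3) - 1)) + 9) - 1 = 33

Step 1. [((-5*((x + 3) - 1)) + 9) - 1 = 33] add 1: x sits inside (… - 1), so sub: (-5*((x + 3) - 1)) + 9 = 34.
Step 2. [(-5*((x + 3) - 1)) + 9 = 34] +9 is outermost — subtract 9 both sides, so sub: -5*((x + 3) - 1) = 25.
Step 3. [-5*((x + 3) - 1) = 25] -5·(inner) — divide through by -5 ⇒ div: (x + 3) - 1 = -5.
Step 4. [(x + 3) - 1 = -5] 1 comes off first (add 1) ⇒ sub: x + 3 = -4.
Step 5. [x + 3 = -4] subtract 3: x sits inside (… + 3), so sub: x = -7.

Answer: x ∈ {-7}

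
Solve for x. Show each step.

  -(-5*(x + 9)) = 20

Step 1. [-(-5*(x + 9)) = 20] flip signs both sides, so neg: -5*(x + 9) = -20.
Step 2. [-5*(x + 9) = -20] divide by the outer -5, so div: x + 9 = 4.
Step 3. [x + 9 = 4] subtract 9: x sits inside (… + 9). So sub: x = -5.

Answer: x ∈ {-5}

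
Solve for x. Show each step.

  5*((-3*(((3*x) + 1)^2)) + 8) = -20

Step 1. [5*((-3*(((3*x) + 1)^2)) + 8) = -20] 5 out front; divide by 5. So div: (-3*(((3*x) + 1)^2)) + 8 = -4.
Step 2. [(-3*(((3*x) + 1)^2)) + 8 = -4] subtract 8: x sits inside (… + 8). So sub: -3*(((3*x) + 1)^2) = -12.
Step 3. [-3*(((3*x) + 1)^2) = -12] -3·(inner) — divide through by -3. So div: ((3*x) + 1)^2 = 4.
Step 4. [((3*x) + 1)^2 = 4] LHS squared, RHS 4 ≥ 0: apply √ (±) ⇒ sqrt: (3*x) + 1 = 2 or -2.
Step 5. [(3*x) + 1 = 2 or -2] subtract 1: x sits inside (… + 1). So sub: 3*x = 1 or -3.
Step 6. [3*x = 1 or -3] leading coefficient 3: divide by 3 ⇒ div: x = 1/3 or -1.

Answer: x ∈ {-1, 1/3}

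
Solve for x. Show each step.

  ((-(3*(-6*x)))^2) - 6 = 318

Step 1. [((-(3*(-6*x)))^2) - 6 = 318] add 6: x sits inside (… - 6), so sub: (-(3*(-6*x)))^2 = 324.
Step 2. [(-(3*(-6*x)))^2 = 324] 324 ≥ 0, LHS is (·)² — take ±√, so sqrt: -(3*(-6*x)) = 18 or -18.
Step 3. [-(3*(-6*x)) = 18 or -18] leading − — multiply by −1, so neg: 3*(-6*x) = -18 or 18.
Step 4. [3*(-6*x) = -18 or 18] 3 out front; divide by 3 ⇒ div: -6*x = -6 or 6.
Step 5. [-6*x = -6 or 6] divide by the outer -6, so div: x = 1 or -1.

Answer: x ∈ {-1, 1}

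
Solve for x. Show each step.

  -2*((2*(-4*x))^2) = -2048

Step 1. [-2*((2*(-4*x))^2) = -2048] -2 out front; divide by -2. So div: (2*(-4*x))^2 = 1024.
Step 2. [(2*(-4*x))^2 = 1024] √ both sides: 1024 ≥ 0 gives two branches ⇒ sqrt: 2*(-4*x) = 32 or -32.
Step 3. [2*(-4*x) = 32 or -32] divide by the outer 2 ⇒ div: -4*x = 16 or -16.
Step 4. [-4*x = 16 or -16] LHS = -4·(…); ÷-4 both sides, so div: x = -4 or 4.

Answer: x ∈ {-4, 4}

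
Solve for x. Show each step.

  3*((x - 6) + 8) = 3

Step 1. [3*((x - 6) + 8) = 3] divide by the outer 3 ⇒ div: (x - 6) + 8 = 1.
Step 2. [(x - 6) + 8 = 1] +8 is outermost — subtract 8 both sides ⇒ sub: x - 6 = -7.
Step 3. [x - 6 = -7] peel the -6: add 6 from each side, so sub: x = -1.

Answer: x ∈ {-1}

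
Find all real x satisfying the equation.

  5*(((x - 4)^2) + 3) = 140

Step 1. [5*(((x - 4)^2) + 3) = 140] leading coefficient 5: divide by 5 ⇒ div: ((x - 4)^2) + 3 = 28.
Step 2. [((x - 4)^2) + 3 = 28] subtract 3: x sits inside (… + 3), so sub: (x - 4)^2 = 25.
Step 3. [(x - 4)^2 = 25] √ both sides: 25 ≥ 0 gives two branches, so sqrt: x - 4 = 5 or -5.
Step 4. [x - 4 = 5 or -5] -4 is outermost — add 4 both sides. So sub: x = 9 or -1.

Answer: x ∈ {-1, 9}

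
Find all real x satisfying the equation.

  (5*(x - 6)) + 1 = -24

Step 1. [(5*(x - 6)) + 1 = -24] 1 comes off first (subtract 1), so sub: 5*(x - 6) = -25.
Step 2. [5*(x - 6) = -25] leading coefficient 5: divide by 5 ⇒ div: x - 6 = -5.
Step 3. [x - 6 = -5] peel the -6: add 6 from each side, so sub: x = 1.

Answer: x ∈ {1}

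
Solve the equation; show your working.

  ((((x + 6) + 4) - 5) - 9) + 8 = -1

Step 1. [((((x + 6) + 4) - 5) - 9) + 8 = -1] peel the +8: subtract 8 from each side, so sub: (((x + 6) + 4) - 5) - 9 = -9.
Step 2. [(((x + 6) + 4) - 5) - 9 = -9] add 9: x sits inside (… - 9) ⇒ sub: ((x + 6) + 4) - 5 = 0.
Step 3. [((x + 6) + 4) - 5 = 0] -5 is outermost — add 5 both sides ⇒ sub: (x + 6) + 4 = 5.
Step 4. [(x + 6) + 4 = 5] subtract 4: x sits inside (… + 4) ⇒ sub: x + 6 = 1.
Step 5. [x + 6 = 1] subtract 6: x sits inside (… + 6) ⇒ sub: x = -5.

Answer: x ∈ {-5}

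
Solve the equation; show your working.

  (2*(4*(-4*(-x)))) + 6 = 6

Step 1. [(2*(4*(-4*(-x)))) + 6 = 6] peel the +6: subtract 6 from each side ⇒ sub: 2*(4*(-4*(-x))) = 0.
Step 2. [2*(4*(-4*(-x))) = 0] LHS = 2·(…); ÷2 both sides ⇒ div: 4*(-4*(-x)) = 0.
Step 3. [4*(-4*(-x)) = 0] LHS = 4·(…); ÷4 both sides, so div: -4*(-x) = 0.
Step 4. [-4*(-x) = 0] -4·(inner) — divide through by -4 ⇒ div: -x = 0.
Step 5. [-x = 0] leading − — multiply by −1. So neg: x = 0.

Answer: x ∈ {0}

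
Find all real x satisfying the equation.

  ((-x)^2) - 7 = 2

Step 1. [((-x)^2) - 7 = 2] -7 is outermost — add 7 both sides ⇒ sub: (-x)^2 = 9.
Step 2. [(-x)^2 = 9] LHS squared, RHS 9 ≥ 0: apply √ (±) ⇒ sqrt: -x = 3 or -3.
Step 3. [-x = 3 or -3] flip signs both sides. So neg: x = -3 or 3.

Answer: x ∈ {-3, 3}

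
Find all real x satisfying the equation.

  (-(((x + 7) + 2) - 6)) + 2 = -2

Step 1. [(-(((x + 7) + 2) - 6)) + 2 = -2] the outer +2 inverts by subtracting 2 ⇒ sub: -(((x + 7) + 2) - 6) = -4.
Step 2. [-(((x + 7) + 2) - 6) = -4] LHS negated; negate both sides. So neg: ((x + 7) + 2) - 6 = 4.
Step 3. [((x + 7) + 2) - 6 = 4] 6 comes off first (add 6). So sub: (x + 7) + 2 = 10.
Step 4. [(x + 7) + 2 = 10] 2 comes off first (subtract 2) ⇒ sub: x + 7 = 8.
Step 5. [x + 7 = 8] +7 is outermost — subtract 7 both sides, so sub: x = 1.

Answer: x ∈ {1}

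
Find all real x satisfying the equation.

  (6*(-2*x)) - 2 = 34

Step 1. [(6*(-2*x)) - 2 = 34] -2 is outermost — add 2 both sides, so sub: 6*(-2*x) = 36.
Step 2. [6*(-2*x) = 36] divide by the outer 6 ⇒ div: -2*x = 6.
Step 3. [-2*x = 6] -2·(inner) — divide through by -2. So div: x = -3.

Answer: x ∈ {-3}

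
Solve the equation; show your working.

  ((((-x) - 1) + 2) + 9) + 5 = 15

Step 1. [((((-x) - 1) + 2) + 9) + 5 = 15] 5 comes off first (subtract 5), so sub: (((-x) - 1) + 2) + 9 = 10.
Step 2. [(((-x) - 1) + 2) + 9 = 10] +9 is outermost — subtract 9 both sides. So sub: ((-x) - 1) + 2 = 1.
Step 3. [((-x) - 1) + 2 = 1] peel the +2: subtract 2 from each side, so sub: (-x) - 1 = -1.
Step 4. [(-x) - 1 = -1] -1 is outermost — add 1 both sides. So sub: -x = 0.
Step 5. [-x = 0] leading − — multiply by −1, so neg: x = 0.

Answer: x ∈ {0}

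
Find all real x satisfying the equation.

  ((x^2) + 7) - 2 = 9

Step 1. [((x^2) + 7) - 2 = 9] -2 is outermost — add 2 both sides, so sub: (x^2) + 7 = 11.
Step 2. [(x^2) + 7 = 11] 7 comes off first (subtract 7), so sub: x^2 = 4.
Step 3. [x^2 = 4] √ both sides: 4 ≥ 0 gives two branches, so sqrt: x = 2 or -2.

Answer: x ∈ {-2, 2}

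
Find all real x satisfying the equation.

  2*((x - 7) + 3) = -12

Step 1. [2*((x - 7) + 3) = -12] 2 out front; divide by 2 ⇒ div: (x - 7) + 3 = -6.
Step 2. [(x - 7) + 3 = -6] peel the +3: subtract 3 from each side, so sub: x - 7 = -9.
Step 3. [x - 7 = -9] -7 is outermost — add 7 both sides. So sub: x = -2.

Answer: x ∈ {-2}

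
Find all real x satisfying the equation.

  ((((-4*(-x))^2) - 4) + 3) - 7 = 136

Step 1. [((((-4*(-x))^2) - 4) + 3) - 7 = 136] add 7: x sits inside (… - 7) ⇒ sub: (((-4*(-x))^2) - 4) + 3 = 143.
Step 2. [(((-4*(-x))^2) - 4) + 3 = 143] 3 comes off first (subtract 3), so sub: ((-4*(-x))^2) - 4 = 140.
Step 3. [((-4*(-x))^2) - 4 = 140] 4 comes off first (add 4). So sub: (-4*(-x))^2 = 144.
Step 4. [(-4*(-x))^2 = 144] 144 ≥ 0, LHS is (·)² — take ±√. So sqrt: -4*(-x) = 12 or -12.
Step 5. [-4*(-x) = 12 or -12] LHS = -4·(…); ÷-4 both sides, so div: -x = -3 or 3.
Step 6. [-x = -3 or 3] leading − — multiply by −1 ⇒ neg: x = 3 or -3.

Answer: x ∈ {-3, 3}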